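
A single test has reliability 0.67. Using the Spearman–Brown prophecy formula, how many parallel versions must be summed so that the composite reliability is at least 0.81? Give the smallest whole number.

3

k ≥ ρ*(1−ρ₁)/(ρ₁(1−ρ*)) = 0.81·0.33 / (0.67·0.19) = 2.100.
Smallest integer k = 3.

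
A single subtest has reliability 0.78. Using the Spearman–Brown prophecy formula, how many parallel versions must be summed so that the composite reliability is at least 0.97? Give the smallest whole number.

k ≥ ρ*(1−ρ₁)/(ρ₁(1−ρ*)) = 0.97·0.22 / (0.78·0.03) = 9.120.
Smallest integer k = 10.

10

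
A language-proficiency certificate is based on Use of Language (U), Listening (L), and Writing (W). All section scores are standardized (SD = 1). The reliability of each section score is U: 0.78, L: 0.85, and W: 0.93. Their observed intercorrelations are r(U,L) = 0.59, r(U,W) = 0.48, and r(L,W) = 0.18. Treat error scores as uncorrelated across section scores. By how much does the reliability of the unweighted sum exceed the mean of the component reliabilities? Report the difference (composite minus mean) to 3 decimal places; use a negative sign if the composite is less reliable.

0.067

Var(sum) = 3 + 2.5 = 5.5; true-score variance = 2.56 + 2.5 = 5.06; composite reliability = 0.9200.
Mean component reliability = 0.8533.
Difference = 0.9200 − 0.8533 = 0.067.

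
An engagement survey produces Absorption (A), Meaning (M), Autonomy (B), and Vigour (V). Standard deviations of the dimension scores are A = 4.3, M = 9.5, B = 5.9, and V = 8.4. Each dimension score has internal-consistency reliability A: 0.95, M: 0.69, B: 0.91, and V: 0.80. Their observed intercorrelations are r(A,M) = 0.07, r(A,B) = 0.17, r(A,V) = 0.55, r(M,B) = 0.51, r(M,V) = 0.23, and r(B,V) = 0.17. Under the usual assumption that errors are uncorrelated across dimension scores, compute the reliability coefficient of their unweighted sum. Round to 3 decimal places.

Var(A+M+B+V) = 4.3² + 9.5² + 5.9² + 8.4² + 2·[4.3·9.5·0.07 + 4.3·5.9·0.17 + 4.3·8.4·0.55 + 9.5·5.9·0.51 + 9.5·8.4·0.23 + 5.9·8.4·0.17] = 214.11 + 164.806 = 378.916.
Under uncorrelated errors the observed covariances equal the true-score covariances, so only the own-variance terms attenuate.
True-score variance = [4.3²·0.95 + 9.5²·0.69 + 5.9²·0.91 + 8.4²·0.80] + 164.806 = 167.963 + 164.806 = 332.769.
Reliability = 332.769 / 378.916 = 0.878.

0.878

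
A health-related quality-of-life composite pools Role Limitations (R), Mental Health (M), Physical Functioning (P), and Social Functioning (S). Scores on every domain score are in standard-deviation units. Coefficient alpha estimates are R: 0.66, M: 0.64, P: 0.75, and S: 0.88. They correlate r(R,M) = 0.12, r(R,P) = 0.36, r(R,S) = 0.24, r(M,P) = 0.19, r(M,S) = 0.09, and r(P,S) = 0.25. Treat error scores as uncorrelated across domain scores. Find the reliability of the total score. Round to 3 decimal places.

Var(R+M+P+S) = 4 + 2·[0.12 + 0.36 + 0.24 + 0.19 + 0.09 + 0.25] = 4 + 2.5 = 6.5.
Under uncorrelated errors the observed covariances equal the true-score covariances, so only the own-variance terms attenuate.
True-score variance = [0.66 + 0.64 + 0.75 + 0.88] + 2.5 = 2.93 + 2.5 = 5.43.
Reliability = 5.43 / 6.5 = 0.835.

0.835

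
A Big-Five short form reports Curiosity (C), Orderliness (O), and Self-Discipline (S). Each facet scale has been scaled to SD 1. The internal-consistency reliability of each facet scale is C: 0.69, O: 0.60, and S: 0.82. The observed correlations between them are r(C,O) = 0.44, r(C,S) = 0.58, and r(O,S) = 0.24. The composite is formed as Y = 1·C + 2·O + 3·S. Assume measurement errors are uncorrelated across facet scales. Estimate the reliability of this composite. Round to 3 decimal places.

Var(Y) = 1 + 2² + 3² + 2·[2·0.44 + 3·0.58 + 6·0.24] = 14 + 8.12 = 22.12.
Because errors are independent across components, Cov(Tᵢ,Tⱼ) = Cov(Xᵢ,Xⱼ); the off-diagonal part of the true-score variance is the same as above.
True-score variance = [0.69 + 2²·0.60 + 3²·0.82] + 8.12 = 10.47 + 8.12 = 18.59.
Reliability = 18.59 / 22.12 = 0.840.

0.840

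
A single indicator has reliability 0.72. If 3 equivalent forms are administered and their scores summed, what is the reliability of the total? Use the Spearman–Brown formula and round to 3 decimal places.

0.885

ρ_k = kρ / (1 + (k−1)ρ) = 3·0.72 / (1 + 2·0.72) = 2.160 / 2.440 = 0.885.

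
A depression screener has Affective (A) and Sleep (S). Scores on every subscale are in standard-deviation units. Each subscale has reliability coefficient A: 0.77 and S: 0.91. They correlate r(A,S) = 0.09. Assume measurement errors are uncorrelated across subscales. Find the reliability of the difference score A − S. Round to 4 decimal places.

0.8242

Var(A−S) = 1 + 1 − 2·0.09 = 2 − 0.18 = 1.82.
Because errors are independent across components, Cov(Tᵢ,Tⱼ) = Cov(Xᵢ,Xⱼ); the off-diagonal part of the true-score variance is the same as above.
True-score variance = [0.77 + 0.91] − 0.18 = 1.68 − 0.18 = 1.5.
Reliability = 1.5 / 1.82 = 0.8242.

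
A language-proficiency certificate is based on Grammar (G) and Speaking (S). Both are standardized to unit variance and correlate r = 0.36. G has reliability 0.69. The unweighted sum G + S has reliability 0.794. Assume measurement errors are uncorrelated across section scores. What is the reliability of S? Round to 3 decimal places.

Var(G+S) = 2 + 2·0.36 = 2.720.
True-score variance = ρ_G + ρ_S + 2·0.36, so 0.794 = (0.69 + ρ_S + 0.72) / 2.720.
ρ_S = 0.794·2.720 − 0.69 − 0.72 = 0.750.

0.750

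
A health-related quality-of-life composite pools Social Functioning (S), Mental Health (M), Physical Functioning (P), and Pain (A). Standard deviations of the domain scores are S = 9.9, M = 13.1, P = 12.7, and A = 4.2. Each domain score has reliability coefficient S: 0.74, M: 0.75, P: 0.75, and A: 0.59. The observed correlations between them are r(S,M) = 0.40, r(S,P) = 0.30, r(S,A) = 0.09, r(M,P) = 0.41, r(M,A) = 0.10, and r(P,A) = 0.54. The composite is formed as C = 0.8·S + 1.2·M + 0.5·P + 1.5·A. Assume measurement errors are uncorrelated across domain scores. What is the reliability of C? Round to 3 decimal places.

0.845

Var(C) = 0.8²·9.9² + 1.2²·13.1² + 0.5²·12.7² + 1.5²·4.2² + 2·[0.96·9.9·13.1·0.40 + 0.4·9.9·12.7·0.30 + 1.2·9.9·4.2·0.09 + 0.6·13.1·12.7·0.41 + 1.8·13.1·4.2·0.10 + 0.75·12.7·4.2·0.54] = 389.857 + 283.625 = 673.482.
Because errors are independent across components, Cov(Tᵢ,Tⱼ) = Cov(Xᵢ,Xⱼ); the off-diagonal part of the true-score variance is the same as above.
True-score variance = [0.8²·9.9²·0.74 + 1.2²·13.1²·0.75 + 0.5²·12.7²·0.75 + 1.5²·4.2²·0.59] + 283.625 = 285.415 + 283.625 = 569.04.
Reliability = 569.04 / 673.482 = 0.845.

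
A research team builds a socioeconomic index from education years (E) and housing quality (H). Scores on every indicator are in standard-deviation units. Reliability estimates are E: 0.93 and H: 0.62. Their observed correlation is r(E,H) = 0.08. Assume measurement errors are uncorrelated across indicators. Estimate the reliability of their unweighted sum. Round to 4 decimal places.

Var(E+H) = 2 + 2·[0.08] = 2 + 0.16 = 2.16.
Because errors are independent across components, Cov(Tᵢ,Tⱼ) = Cov(Xᵢ,Xⱼ); the off-diagonal part of the true-score variance is the same as above.
True-score variance = [0.93 + 0.62] + 0.16 = 1.55 + 0.16 = 1.71.
Reliability = 1.71 / 2.16 = 0.7917.

0.7917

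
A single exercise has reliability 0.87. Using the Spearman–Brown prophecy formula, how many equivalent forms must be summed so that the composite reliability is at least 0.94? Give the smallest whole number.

k ≥ ρ*(1−ρ₁)/(ρ₁(1−ρ*)) = 0.94·0.13 / (0.87·0.06) = 2.341.
Smallest integer k = 3.

3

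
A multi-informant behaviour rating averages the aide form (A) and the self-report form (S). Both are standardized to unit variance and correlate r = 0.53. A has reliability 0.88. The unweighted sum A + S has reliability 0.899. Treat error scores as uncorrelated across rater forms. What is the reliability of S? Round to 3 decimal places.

Var(A+S) = 2 + 2·0.53 = 3.060.
True-score variance = ρ_A + ρ_S + 2·0.53, so 0.899 = (0.88 + ρ_S + 1.06) / 3.060.
ρ_S = 0.899·3.060 − 0.88 − 1.06 = 0.811.

0.811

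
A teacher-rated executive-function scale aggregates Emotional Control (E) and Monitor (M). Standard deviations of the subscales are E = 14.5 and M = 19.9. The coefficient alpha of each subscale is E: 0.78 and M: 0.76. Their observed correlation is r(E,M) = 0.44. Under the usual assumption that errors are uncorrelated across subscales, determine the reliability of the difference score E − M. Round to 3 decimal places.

0.599

Var(E−M) = 14.5² + 19.9² − 2·14.5·19.9·0.44 = 606.26 − 253.924 = 352.336.
With uncorrelated errors the cross-covariances are all true-score covariance, so they carry over unchanged; only the diagonal terms shrink to ρᵢσᵢ².
True-score variance = [14.5²·0.78 + 19.9²·0.76] − 253.924 = 464.963 − 253.924 = 211.039.
Reliability = 211.039 / 352.336 = 0.599.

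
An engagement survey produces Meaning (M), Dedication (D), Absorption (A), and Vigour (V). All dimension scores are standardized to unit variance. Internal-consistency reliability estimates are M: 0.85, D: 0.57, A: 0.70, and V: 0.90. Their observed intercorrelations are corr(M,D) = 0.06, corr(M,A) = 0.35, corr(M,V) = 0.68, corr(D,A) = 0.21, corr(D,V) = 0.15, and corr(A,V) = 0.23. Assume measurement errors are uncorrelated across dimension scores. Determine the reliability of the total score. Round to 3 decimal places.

Var(M+D+A+V) = 4 + 2·[0.06 + 0.35 + 0.68 + 0.21 + 0.15 + 0.23] = 4 + 3.36 = 7.36.
Because errors are independent across components, Cov(Tᵢ,Tⱼ) = Cov(Xᵢ,Xⱼ); the off-diagonal part of the true-score variance is the same as above.
True-score variance = [0.85 + 0.57 + 0.70 + 0.90] + 3.36 = 3.02 + 3.36 = 6.38.
Reliability = 6.38 / 7.36 = 0.867.

0.867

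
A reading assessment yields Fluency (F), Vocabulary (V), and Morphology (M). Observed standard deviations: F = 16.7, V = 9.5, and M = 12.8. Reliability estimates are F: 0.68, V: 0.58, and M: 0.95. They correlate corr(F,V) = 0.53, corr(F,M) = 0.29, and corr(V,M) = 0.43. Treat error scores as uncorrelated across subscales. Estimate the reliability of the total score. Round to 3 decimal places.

Var(F+V+M) = 16.7² + 9.5² + 12.8² + 2·[16.7·9.5·0.53 + 16.7·12.8·0.29 + 9.5·12.8·0.43] = 532.98 + 396.726 = 929.706.
Because errors are independent across components, Cov(Tᵢ,Tⱼ) = Cov(Xᵢ,Xⱼ); the off-diagonal part of the true-score variance is the same as above.
True-score variance = [16.7²·0.68 + 9.5²·0.58 + 12.8²·0.95] + 396.726 = 397.638 + 396.726 = 794.364.
Reliability = 794.364 / 929.706 = 0.854.

0.854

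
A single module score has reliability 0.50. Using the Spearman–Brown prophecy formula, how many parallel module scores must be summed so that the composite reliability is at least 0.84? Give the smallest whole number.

6

k ≥ ρ*(1−ρ₁)/(ρ₁(1−ρ*)) = 0.84·0.50 / (0.50·0.16) = 5.250.
Smallest integer k = 6.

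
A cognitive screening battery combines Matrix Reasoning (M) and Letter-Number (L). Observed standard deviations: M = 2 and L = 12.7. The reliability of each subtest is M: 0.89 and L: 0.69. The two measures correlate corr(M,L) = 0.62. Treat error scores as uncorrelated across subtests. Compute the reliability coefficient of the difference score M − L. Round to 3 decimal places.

Var(M−L) = 2² + 12.7² − 2·2·12.7·0.62 = 165.29 − 31.496 = 133.794.
Under uncorrelated errors the observed covariances equal the true-score covariances, so only the own-variance terms attenuate.
True-score variance = [2²·0.89 + 12.7²·0.69] − 31.496 = 114.85 − 31.496 = 83.3541.
Reliability = 83.3541 / 133.794 = 0.623.

0.623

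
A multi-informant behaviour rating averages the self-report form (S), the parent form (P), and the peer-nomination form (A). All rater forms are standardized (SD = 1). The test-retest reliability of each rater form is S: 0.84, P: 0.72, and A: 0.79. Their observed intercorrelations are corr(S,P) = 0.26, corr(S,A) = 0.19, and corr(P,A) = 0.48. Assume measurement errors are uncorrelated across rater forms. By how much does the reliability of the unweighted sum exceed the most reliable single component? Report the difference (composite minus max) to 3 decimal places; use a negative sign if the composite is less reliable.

0.026

Var(sum) = 3 + 1.86 = 4.86; true-score variance = 2.35 + 1.86 = 4.21; composite reliability = 0.8663.
Max component reliability = 0.8400.
Difference = 0.8663 − 0.8400 = 0.026.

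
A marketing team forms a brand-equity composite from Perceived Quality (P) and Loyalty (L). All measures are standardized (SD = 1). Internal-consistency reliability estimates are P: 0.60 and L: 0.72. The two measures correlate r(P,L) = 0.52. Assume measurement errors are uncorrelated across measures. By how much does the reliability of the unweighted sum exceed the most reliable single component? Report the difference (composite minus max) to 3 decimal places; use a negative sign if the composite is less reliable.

0.056

Var(sum) = 2 + 1.04 = 3.04; true-score variance = 1.32 + 1.04 = 2.36; composite reliability = 0.7763.
Max component reliability = 0.7200.
Difference = 0.7763 − 0.7200 = 0.056.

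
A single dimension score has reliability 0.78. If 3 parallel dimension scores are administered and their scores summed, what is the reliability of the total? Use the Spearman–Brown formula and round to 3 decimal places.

ρ_k = kρ / (1 + (k−1)ρ) = 3·0.78 / (1 + 2·0.78) = 2.340 / 2.560 = 0.914.

0.914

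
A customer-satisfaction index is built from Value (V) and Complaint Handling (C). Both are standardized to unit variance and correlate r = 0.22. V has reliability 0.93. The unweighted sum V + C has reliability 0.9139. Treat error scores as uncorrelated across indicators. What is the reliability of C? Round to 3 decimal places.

0.860

Var(V+C) = 2 + 2·0.22 = 2.440.
True-score variance = ρ_V + ρ_C + 2·0.22, so 0.9139 = (0.93 + ρ_C + 0.44) / 2.440.
ρ_C = 0.9139·2.440 − 0.93 − 0.44 = 0.860.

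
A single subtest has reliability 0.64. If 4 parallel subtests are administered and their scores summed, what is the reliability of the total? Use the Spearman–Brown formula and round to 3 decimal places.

0.877

ρ_k = kρ / (1 + (k−1)ρ) = 4·0.64 / (1 + 3·0.64) = 2.560 / 2.920 = 0.877.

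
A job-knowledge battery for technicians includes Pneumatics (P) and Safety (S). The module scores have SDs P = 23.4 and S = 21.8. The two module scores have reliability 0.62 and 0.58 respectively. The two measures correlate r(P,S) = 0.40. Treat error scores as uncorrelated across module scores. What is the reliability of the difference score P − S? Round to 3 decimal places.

Var(P−S) = 23.4² + 21.8² − 2·23.4·21.8·0.40 = 1022.8 − 408.096 = 614.704.
Under uncorrelated errors the observed covariances equal the true-score covariances, so only the own-variance terms attenuate.
True-score variance = [23.4²·0.62 + 21.8²·0.58] − 408.096 = 615.126 − 408.096 = 207.03.
Reliability = 207.03 / 614.704 = 0.337.

0.337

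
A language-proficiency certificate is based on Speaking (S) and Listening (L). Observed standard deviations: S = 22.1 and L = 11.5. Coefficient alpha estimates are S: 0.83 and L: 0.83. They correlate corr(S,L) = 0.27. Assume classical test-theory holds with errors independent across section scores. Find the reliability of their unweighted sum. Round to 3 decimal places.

Var(S+L) = 22.1² + 11.5² + 2·[22.1·11.5·0.27] = 620.66 + 137.241 = 757.901.
Because errors are independent across components, Cov(Tᵢ,Tⱼ) = Cov(Xᵢ,Xⱼ); the off-diagonal part of the true-score variance is the same as above.
True-score variance = [22.1²·0.83 + 11.5²·0.83] + 137.241 = 515.148 + 137.241 = 652.389.
Reliability = 652.389 / 757.901 = 0.861.

0.861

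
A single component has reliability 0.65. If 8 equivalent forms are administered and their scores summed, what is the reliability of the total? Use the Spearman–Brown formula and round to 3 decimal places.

0.937

ρ_k = kρ / (1 + (k−1)ρ) = 8·0.65 / (1 + 7·0.65) = 5.200 / 5.550 = 0.937.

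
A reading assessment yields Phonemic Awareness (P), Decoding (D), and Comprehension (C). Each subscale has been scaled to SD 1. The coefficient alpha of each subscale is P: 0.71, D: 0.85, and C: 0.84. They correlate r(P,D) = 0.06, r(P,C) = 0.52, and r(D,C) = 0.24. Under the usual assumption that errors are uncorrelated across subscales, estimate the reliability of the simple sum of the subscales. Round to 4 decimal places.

Var(P+D+C) = 3 + 2·[0.06 + 0.52 + 0.24] = 3 + 1.64 = 4.64.
With uncorrelated errors the cross-covariances are all true-score covariance, so they carry over unchanged; only the diagonal terms shrink to ρᵢσᵢ².
True-score variance = [0.71 + 0.85 + 0.84] + 1.64 = 2.4 + 1.64 = 4.04.
Reliability = 4.04 / 4.64 = 0.8707.

0.8707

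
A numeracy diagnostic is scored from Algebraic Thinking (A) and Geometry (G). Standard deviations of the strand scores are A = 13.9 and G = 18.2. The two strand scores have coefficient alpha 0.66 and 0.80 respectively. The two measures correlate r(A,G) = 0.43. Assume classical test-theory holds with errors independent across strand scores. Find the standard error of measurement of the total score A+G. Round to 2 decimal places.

Var(total) = 524.45 + 217.563 = 742.013.
True-score variance = 392.511 + 217.563 = 610.073, so reliability = 0.8222.
Error variance = 742.013 − 610.073 = 131.939; SEM = √131.939 = 11.49.

11.49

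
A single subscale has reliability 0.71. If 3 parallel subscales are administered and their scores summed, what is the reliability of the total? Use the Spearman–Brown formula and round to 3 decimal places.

ρ_k = kρ / (1 + (k−1)ρ) = 3·0.71 / (1 + 2·0.71) = 2.130 / 2.420 = 0.880.

0.880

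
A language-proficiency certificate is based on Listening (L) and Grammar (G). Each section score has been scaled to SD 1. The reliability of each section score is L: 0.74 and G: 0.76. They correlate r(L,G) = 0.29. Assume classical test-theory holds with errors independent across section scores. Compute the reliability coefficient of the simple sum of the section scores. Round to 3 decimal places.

0.806

Var(L+G) = 2 + 2·[0.29] = 2 + 0.58 = 2.58.
Because errors are independent across components, Cov(Tᵢ,Tⱼ) = Cov(Xᵢ,Xⱼ); the off-diagonal part of the true-score variance is the same as above.
True-score variance = [0.74 + 0.76] + 0.58 = 1.5 + 0.58 = 2.08.
Reliability = 2.08 / 2.58 = 0.806.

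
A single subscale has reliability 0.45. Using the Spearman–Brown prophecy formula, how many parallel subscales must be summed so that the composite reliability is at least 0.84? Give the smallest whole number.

k ≥ ρ*(1−ρ₁)/(ρ₁(1−ρ*)) = 0.84·0.55 / (0.45·0.16) = 6.417.
Smallest integer k = 7.

7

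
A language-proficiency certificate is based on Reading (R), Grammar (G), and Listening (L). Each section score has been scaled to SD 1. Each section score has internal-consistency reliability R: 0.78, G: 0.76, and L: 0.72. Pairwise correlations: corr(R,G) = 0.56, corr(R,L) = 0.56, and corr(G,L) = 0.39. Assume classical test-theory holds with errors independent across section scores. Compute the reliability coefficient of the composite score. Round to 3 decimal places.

Var(R+G+L) = 3 + 2·[0.56 + 0.56 + 0.39] = 3 + 3.02 = 6.02.
With uncorrelated errors the cross-covariances are all true-score covariance, so they carry over unchanged; only the diagonal terms shrink to ρᵢσᵢ².
True-score variance = [0.78 + 0.76 + 0.72] + 3.02 = 2.26 + 3.02 = 5.28.
Reliability = 5.28 / 6.02 = 0.877.

0.877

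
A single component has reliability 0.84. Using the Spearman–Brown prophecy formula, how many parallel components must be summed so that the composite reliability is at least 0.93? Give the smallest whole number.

k ≥ ρ*(1−ρ₁)/(ρ₁(1−ρ*)) = 0.93·0.16 / (0.84·0.07) = 2.531.
Smallest integer k = 3.

3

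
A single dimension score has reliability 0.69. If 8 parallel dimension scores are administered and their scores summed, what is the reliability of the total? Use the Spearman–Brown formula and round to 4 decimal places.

0.9468

ρ_k = kρ / (1 + (k−1)ρ) = 8·0.69 / (1 + 7·0.69) = 5.520 / 5.830 = 0.9468.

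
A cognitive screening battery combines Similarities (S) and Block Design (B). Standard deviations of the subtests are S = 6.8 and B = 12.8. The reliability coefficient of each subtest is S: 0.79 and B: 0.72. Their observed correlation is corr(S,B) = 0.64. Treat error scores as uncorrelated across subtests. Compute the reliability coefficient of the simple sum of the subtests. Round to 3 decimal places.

Var(S+B) = 6.8² + 12.8² + 2·[6.8·12.8·0.64] = 210.08 + 111.411 = 321.491.
With uncorrelated errors the cross-covariances are all true-score covariance, so they carry over unchanged; only the diagonal terms shrink to ρᵢσᵢ².
True-score variance = [6.8²·0.79 + 12.8²·0.72] + 111.411 = 154.494 + 111.411 = 265.906.
Reliability = 265.906 / 321.491 = 0.827.

0.827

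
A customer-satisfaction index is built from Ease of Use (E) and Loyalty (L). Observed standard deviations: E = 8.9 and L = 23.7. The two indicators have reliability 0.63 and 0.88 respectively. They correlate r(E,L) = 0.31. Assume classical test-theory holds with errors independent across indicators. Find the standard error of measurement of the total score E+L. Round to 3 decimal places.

9.834

Var(total) = 640.9 + 130.777 = 771.677.
True-score variance = 544.189 + 130.777 = 674.966, so reliability = 0.8747.
Error variance = 771.677 − 674.966 = 96.7105; SEM = √96.7105 = 9.834.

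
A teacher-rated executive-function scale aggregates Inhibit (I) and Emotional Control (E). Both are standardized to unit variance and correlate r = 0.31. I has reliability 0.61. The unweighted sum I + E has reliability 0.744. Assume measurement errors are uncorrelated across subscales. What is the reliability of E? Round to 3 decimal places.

0.719

Var(I+E) = 2 + 2·0.31 = 2.620.
True-score variance = ρ_I + ρ_E + 2·0.31, so 0.744 = (0.61 + ρ_E + 0.62) / 2.620.
ρ_E = 0.744·2.620 − 0.61 − 0.62 = 0.719.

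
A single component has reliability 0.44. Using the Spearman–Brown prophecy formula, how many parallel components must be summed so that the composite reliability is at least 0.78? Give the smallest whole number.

5

k ≥ ρ*(1−ρ₁)/(ρ₁(1−ρ*)) = 0.78·0.56 / (0.44·0.22) = 4.512.
Smallest integer k = 5.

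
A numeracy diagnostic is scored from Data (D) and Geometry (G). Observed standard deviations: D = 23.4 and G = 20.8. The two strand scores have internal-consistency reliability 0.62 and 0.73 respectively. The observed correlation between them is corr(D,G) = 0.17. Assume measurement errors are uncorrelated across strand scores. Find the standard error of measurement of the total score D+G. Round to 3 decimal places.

Var(total) = 980.2 + 165.485 = 1145.68.
True-score variance = 655.314 + 165.485 = 820.799, so reliability = 0.7164.
Error variance = 1145.68 − 820.799 = 324.886; SEM = √324.886 = 18.025.

18.025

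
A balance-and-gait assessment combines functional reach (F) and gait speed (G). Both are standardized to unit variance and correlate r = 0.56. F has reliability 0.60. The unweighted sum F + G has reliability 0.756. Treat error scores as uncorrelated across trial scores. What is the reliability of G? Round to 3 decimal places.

Var(F+G) = 2 + 2·0.56 = 3.120.
True-score variance = ρ_F + ρ_G + 2·0.56, so 0.756 = (0.60 + ρ_G + 1.12) / 3.120.
ρ_G = 0.756·3.120 − 0.60 − 1.12 = 0.639.

0.639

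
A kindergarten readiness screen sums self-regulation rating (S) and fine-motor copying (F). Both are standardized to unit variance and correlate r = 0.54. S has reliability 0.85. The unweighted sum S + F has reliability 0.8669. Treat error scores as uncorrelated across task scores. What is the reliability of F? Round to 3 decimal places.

0.740

Var(S+F) = 2 + 2·0.54 = 3.080.
True-score variance = ρ_S + ρ_F + 2·0.54, so 0.8669 = (0.85 + ρ_F + 1.08) / 3.080.
ρ_F = 0.8669·3.080 − 0.85 − 1.08 = 0.740.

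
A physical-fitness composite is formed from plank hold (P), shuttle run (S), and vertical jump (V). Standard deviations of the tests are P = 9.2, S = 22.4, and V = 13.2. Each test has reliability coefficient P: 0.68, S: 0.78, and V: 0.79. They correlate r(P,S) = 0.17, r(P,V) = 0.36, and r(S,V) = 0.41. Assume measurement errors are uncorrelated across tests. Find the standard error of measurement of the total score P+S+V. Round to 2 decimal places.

13.19

Var(total) = 760.64 + 399.962 = 1160.6.
True-score variance = 586.578 + 399.962 = 986.539, so reliability = 0.8500.
Error variance = 1160.6 − 986.539 = 174.062; SEM = √174.062 = 13.19.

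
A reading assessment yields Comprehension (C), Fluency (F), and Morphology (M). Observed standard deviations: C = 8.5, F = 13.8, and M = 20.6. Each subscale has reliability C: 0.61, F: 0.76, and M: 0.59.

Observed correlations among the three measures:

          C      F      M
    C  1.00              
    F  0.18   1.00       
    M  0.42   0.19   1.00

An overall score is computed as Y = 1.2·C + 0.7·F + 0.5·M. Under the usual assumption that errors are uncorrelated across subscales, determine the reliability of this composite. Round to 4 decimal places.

0.7710

Var(Y) = 1.2²·8.5² + 0.7²·13.8² + 0.5²·20.6² + 2·[0.84·8.5·13.8·0.18 + 0.6·8.5·20.6·0.42 + 0.35·13.8·20.6·0.19] = 303.446 + 161.531 = 464.977.
Because errors are independent across components, Cov(Tᵢ,Tⱼ) = Cov(Xᵢ,Xⱼ); the off-diagonal part of the true-score variance is the same as above.
True-score variance = [1.2²·8.5²·0.61 + 0.7²·13.8²·0.76 + 0.5²·20.6²·0.59] + 161.531 = 196.977 + 161.531 = 358.509.
Reliability = 358.509 / 464.977 = 0.7710.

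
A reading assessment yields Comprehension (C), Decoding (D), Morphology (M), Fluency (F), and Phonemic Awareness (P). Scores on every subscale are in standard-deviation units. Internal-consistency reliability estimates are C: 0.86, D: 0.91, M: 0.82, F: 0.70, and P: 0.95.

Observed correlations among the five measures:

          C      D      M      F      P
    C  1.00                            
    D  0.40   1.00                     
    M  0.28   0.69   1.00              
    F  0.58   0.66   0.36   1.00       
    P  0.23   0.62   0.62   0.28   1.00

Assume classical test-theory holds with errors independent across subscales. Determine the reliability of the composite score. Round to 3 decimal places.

Var(C+D+M+F+P) = 5 + 2·[0.40 + 0.28 + 0.58 + 0.23 + 0.69 + 0.66 + 0.62 + 0.36 + 0.62 + 0.28] = 5 + 9.44 = 14.44.
With uncorrelated errors the cross-covariances are all true-score covariance, so they carry over unchanged; only the diagonal terms shrink to ρᵢσᵢ².
True-score variance = [0.86 + 0.91 + 0.82 + 0.70 + 0.95] + 9.44 = 4.24 + 9.44 = 13.68.
Reliability = 13.68 / 14.44 = 0.947.

0.947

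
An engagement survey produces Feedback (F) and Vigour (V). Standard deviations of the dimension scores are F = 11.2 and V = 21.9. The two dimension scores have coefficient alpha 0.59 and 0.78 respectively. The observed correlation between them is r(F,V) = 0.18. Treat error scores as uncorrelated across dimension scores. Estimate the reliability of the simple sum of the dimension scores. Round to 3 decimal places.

Var(F+V) = 11.2² + 21.9² + 2·[11.2·21.9·0.18] = 605.05 + 88.3008 = 693.351.
Under uncorrelated errors the observed covariances equal the true-score covariances, so only the own-variance terms attenuate.
True-score variance = [11.2²·0.59 + 21.9²·0.78] + 88.3008 = 448.105 + 88.3008 = 536.406.
Reliability = 536.406 / 693.351 = 0.774.

0.774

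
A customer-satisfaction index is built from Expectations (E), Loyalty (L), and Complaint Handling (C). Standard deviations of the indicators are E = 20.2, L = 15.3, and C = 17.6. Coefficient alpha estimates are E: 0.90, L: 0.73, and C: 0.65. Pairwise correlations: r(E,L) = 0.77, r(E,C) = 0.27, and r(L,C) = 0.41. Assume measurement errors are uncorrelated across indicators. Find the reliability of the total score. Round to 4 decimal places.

0.8846

Var(E+L+C) = 20.2² + 15.3² + 17.6² + 2·[20.2·15.3·0.77 + 20.2·17.6·0.27 + 15.3·17.6·0.41] = 951.89 + 888.743 = 1840.63.
Under uncorrelated errors the observed covariances equal the true-score covariances, so only the own-variance terms attenuate.
True-score variance = [20.2²·0.90 + 15.3²·0.73 + 17.6²·0.65] + 888.743 = 739.466 + 888.743 = 1628.21.
Reliability = 1628.21 / 1840.63 = 0.8846.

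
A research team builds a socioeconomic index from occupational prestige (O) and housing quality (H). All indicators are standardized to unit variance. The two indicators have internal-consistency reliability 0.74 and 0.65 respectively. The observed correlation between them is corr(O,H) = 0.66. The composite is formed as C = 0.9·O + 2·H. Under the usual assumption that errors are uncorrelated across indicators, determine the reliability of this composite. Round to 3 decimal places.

0.776

Var(C) = 0.9² + 2² + 2·[1.8·0.66] = 4.81 + 2.376 = 7.186.
With uncorrelated errors the cross-covariances are all true-score covariance, so they carry over unchanged; only the diagonal terms shrink to ρᵢσᵢ².
True-score variance = [0.9²·0.74 + 2²·0.65] + 2.376 = 3.1994 + 2.376 = 5.5754.
Reliability = 5.5754 / 7.186 = 0.776.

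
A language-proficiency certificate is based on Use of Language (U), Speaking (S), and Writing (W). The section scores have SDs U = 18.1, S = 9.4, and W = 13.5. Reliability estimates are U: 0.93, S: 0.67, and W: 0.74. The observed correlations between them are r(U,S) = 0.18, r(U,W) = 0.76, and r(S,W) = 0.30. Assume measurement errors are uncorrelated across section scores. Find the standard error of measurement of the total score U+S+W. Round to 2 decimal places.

Var(total) = 598.22 + 508.802 = 1107.02.
True-score variance = 498.744 + 508.802 = 1007.55, so reliability = 0.9101.
Error variance = 1107.02 − 1007.55 = 99.4765; SEM = √99.4765 = 9.97.

9.97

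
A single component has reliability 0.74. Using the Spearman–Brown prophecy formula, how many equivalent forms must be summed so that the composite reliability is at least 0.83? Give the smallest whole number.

k ≥ ρ*(1−ρ₁)/(ρ₁(1−ρ*)) = 0.83·0.26 / (0.74·0.17) = 1.715.
Smallest integer k = 2.

2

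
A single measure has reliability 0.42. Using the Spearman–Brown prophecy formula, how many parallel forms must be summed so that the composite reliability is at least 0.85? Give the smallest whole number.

8

k ≥ ρ*(1−ρ₁)/(ρ₁(1−ρ*)) = 0.85·0.58 / (0.42·0.15) = 7.825.
Smallest integer k = 8.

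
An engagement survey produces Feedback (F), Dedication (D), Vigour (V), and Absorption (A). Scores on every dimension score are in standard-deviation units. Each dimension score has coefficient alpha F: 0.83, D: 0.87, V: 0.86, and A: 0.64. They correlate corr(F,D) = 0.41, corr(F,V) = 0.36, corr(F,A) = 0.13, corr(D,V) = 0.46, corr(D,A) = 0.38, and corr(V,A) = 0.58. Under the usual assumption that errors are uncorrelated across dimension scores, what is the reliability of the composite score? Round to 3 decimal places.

0.907

Var(F+D+V+A) = 4 + 2·[0.41 + 0.36 + 0.13 + 0.46 + 0.38 + 0.58] = 4 + 4.64 = 8.64.
With uncorrelated errors the cross-covariances are all true-score covariance, so they carry over unchanged; only the diagonal terms shrink to ρᵢσᵢ².
True-score variance = [0.83 + 0.87 + 0.86 + 0.64] + 4.64 = 3.2 + 4.64 = 7.84.
Reliability = 7.84 / 8.64 = 0.907.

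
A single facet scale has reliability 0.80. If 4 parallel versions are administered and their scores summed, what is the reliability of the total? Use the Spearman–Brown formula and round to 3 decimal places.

0.941

ρ_k = kρ / (1 + (k−1)ρ) = 4·0.80 / (1 + 3·0.80) = 3.200 / 3.400 = 0.941.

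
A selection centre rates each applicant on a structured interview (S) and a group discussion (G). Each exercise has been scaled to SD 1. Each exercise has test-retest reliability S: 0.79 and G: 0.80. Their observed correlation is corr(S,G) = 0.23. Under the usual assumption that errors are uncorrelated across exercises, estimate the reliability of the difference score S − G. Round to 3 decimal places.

0.734

Var(S−G) = 1 + 1 − 2·0.23 = 2 − 0.46 = 1.54.
Because errors are independent across components, Cov(Tᵢ,Tⱼ) = Cov(Xᵢ,Xⱼ); the off-diagonal part of the true-score variance is the same as above.
True-score variance = [0.79 + 0.80] − 0.46 = 1.59 − 0.46 = 1.13.
Reliability = 1.13 / 1.54 = 0.734.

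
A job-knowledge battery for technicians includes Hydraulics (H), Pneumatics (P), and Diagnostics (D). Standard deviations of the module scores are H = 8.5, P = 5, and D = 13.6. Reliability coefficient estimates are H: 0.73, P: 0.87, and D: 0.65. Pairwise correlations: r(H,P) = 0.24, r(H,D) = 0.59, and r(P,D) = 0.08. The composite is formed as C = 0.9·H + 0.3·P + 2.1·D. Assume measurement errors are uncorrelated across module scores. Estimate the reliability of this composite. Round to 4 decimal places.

Var(C) = 0.9²·8.5² + 0.3²·5² + 2.1²·13.6² + 2·[0.27·8.5·5·0.24 + 1.89·8.5·13.6·0.59 + 0.63·5·13.6·0.08] = 876.446 + 270.174 = 1146.62.
Under uncorrelated errors the observed covariances equal the true-score covariances, so only the own-variance terms attenuate.
True-score variance = [0.9²·8.5²·0.73 + 0.3²·5²·0.87 + 2.1²·13.6²·0.65] + 270.174 = 574.867 + 270.174 = 845.04.
Reliability = 845.04 / 1146.62 = 0.7370.

0.7370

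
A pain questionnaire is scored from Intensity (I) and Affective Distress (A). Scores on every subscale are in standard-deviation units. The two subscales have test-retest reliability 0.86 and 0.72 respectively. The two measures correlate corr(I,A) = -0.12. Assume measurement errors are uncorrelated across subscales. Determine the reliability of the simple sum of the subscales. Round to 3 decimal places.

Var(I+A) = 2 + 2·[(-0.12)] = 2 − 0.24 = 1.76.
With uncorrelated errors the cross-covariances are all true-score covariance, so they carry over unchanged; only the diagonal terms shrink to ρᵢσᵢ².
True-score variance = [0.86 + 0.72] − 0.24 = 1.58 − 0.24 = 1.34.
Reliability = 1.34 / 1.76 = 0.761.

0.761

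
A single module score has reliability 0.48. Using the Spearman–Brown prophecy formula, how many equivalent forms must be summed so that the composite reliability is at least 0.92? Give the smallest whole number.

13

k ≥ ρ*(1−ρ₁)/(ρ₁(1−ρ*)) = 0.92·0.52 / (0.48·0.08) = 12.458.
Smallest integer k = 13.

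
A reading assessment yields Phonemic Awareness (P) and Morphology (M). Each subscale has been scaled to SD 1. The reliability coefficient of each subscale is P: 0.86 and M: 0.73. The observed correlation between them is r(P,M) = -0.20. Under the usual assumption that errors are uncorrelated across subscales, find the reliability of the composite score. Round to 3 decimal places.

0.744

Var(P+M) = 2 + 2·[(-0.20)] = 2 − 0.4 = 1.6.
With uncorrelated errors the cross-covariances are all true-score covariance, so they carry over unchanged; only the diagonal terms shrink to ρᵢσᵢ².
True-score variance = [0.86 + 0.73] − 0.4 = 1.59 − 0.4 = 1.19.
Reliability = 1.19 / 1.6 = 0.744.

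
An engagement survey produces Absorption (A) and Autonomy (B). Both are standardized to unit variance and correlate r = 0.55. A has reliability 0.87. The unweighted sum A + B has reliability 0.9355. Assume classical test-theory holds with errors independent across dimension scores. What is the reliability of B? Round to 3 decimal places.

0.930

Var(A+B) = 2 + 2·0.55 = 3.100.
True-score variance = ρ_A + ρ_B + 2·0.55, so 0.9355 = (0.87 + ρ_B + 1.10) / 3.100.
ρ_B = 0.9355·3.100 − 0.87 − 1.10 = 0.930.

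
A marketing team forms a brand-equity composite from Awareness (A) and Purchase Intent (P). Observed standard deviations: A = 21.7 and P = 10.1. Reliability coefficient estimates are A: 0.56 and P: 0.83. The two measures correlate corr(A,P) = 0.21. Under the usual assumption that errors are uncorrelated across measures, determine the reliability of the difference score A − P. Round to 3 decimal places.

0.533

Var(A−P) = 21.7² + 10.1² − 2·21.7·10.1·0.21 = 572.9 − 92.0514 = 480.849.
With uncorrelated errors the cross-covariances are all true-score covariance, so they carry over unchanged; only the diagonal terms shrink to ρᵢσᵢ².
True-score variance = [21.7²·0.56 + 10.1²·0.83] − 92.0514 = 348.367 − 92.0514 = 256.315.
Reliability = 256.315 / 480.849 = 0.533.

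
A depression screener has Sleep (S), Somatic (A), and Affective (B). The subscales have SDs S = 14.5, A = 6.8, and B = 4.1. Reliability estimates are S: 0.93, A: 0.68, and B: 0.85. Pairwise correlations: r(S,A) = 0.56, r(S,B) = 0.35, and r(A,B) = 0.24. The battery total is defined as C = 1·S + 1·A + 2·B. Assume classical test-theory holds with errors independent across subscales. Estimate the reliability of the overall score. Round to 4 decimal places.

0.9272

Var(C) = 14.5² + 6.8² + 2²·4.1² + 2·[14.5·6.8·0.56 + 2·14.5·4.1·0.35 + 2·6.8·4.1·0.24] = 323.73 + 220.427 = 544.157.
Under uncorrelated errors the observed covariances equal the true-score covariances, so only the own-variance terms attenuate.
True-score variance = [14.5²·0.93 + 6.8²·0.68 + 2²·4.1²·0.85] + 220.427 = 284.13 + 220.427 = 504.556.
Reliability = 504.556 / 544.157 = 0.9272.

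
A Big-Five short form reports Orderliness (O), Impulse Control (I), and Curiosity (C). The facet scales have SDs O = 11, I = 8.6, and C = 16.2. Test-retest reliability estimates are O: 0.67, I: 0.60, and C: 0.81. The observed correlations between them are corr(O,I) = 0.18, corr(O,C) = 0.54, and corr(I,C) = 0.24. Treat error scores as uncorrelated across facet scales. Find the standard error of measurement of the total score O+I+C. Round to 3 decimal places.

10.926

Var(total) = 457.4 + 293.386 = 750.786.
True-score variance = 338.022 + 293.386 = 631.408, so reliability = 0.8410.
Error variance = 750.786 − 631.408 = 119.378; SEM = √119.378 = 10.926.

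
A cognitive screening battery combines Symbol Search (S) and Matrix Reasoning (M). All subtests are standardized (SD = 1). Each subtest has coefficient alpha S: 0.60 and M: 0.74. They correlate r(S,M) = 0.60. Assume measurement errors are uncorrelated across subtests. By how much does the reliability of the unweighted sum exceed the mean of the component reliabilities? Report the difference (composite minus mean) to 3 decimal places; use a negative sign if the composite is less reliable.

Var(sum) = 2 + 1.2 = 3.2; true-score variance = 1.34 + 1.2 = 2.54; composite reliability = 0.7937.
Mean component reliability = 0.6700.
Difference = 0.7937 − 0.6700 = 0.124.

0.124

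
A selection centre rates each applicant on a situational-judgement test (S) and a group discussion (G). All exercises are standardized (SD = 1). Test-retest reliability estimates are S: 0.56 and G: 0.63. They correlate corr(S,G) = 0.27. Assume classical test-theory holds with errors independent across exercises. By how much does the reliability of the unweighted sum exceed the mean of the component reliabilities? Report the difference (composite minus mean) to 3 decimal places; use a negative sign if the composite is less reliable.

Var(sum) = 2 + 0.54 = 2.54; true-score variance = 1.19 + 0.54 = 1.73; composite reliability = 0.6811.
Mean component reliability = 0.5950.
Difference = 0.6811 − 0.5950 = 0.086.

0.086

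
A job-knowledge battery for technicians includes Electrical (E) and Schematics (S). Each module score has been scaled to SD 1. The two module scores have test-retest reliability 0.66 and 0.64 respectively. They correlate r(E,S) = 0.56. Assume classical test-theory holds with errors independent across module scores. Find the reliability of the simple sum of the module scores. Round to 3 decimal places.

0.776

Var(E+S) = 2 + 2·[0.56] = 2 + 1.12 = 3.12.
Under uncorrelated errors the observed covariances equal the true-score covariances, so only the own-variance terms attenuate.
True-score variance = [0.66 + 0.64] + 1.12 = 1.3 + 1.12 = 2.42.
Reliability = 2.42 / 3.12 = 0.776.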